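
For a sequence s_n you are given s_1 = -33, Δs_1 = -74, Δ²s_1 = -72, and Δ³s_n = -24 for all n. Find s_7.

-2037

Build the table forward from the leading diagonal:
Δ³: -24  -24  -24  -24  -24  -24  -24
Δ²: -72  -96  -120  -144  -168  -192  -216
Δ: -74  -146  -242  -362  -506  -674  -866
s: -33  -107  -253  -495  -857  -1363  -2037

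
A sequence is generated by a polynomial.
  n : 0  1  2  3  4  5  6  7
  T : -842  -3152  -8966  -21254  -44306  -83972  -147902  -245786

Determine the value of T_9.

-593816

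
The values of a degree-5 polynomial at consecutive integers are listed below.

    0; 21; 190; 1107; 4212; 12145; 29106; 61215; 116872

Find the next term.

Δ: 21, 169, 917, 3105, 7933, 16961, 32109, 55657
Δ²: 148, 748, 2188, 4828, 9028, 15148, 23548
Δ³: 600, 1440, 2640, 4200, 6120, 8400
Δ⁴: 840, 1200, 1560, 1920, 2280
Δ⁵: 360, 360, 360, 360
Constant fifth difference = 360, so extend:
2280 + 360 = 2640;  8400 + 2640 = 11040;  23548 + 11040 = 34588;  55657 + 34588 = 90245;  116872 + 90245 = 207117

207117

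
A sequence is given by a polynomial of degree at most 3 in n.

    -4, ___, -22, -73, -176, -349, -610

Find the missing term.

-5

Using the last 5 terms:
First differences: -51, -103, -173, -261
Second differences: -52, -70, -88
Third differences: -18, -18
Constant third difference = -18.
Extend backward: -52 + 18 = -34;  -51 + 34 = -17;  -22 + 17 = -5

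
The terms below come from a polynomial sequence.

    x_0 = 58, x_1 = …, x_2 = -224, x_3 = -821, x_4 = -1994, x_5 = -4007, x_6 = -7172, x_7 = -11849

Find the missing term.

13

Using the last 6 terms:
Δ: -597  -1173  -2013  -3165  -4677
Δ²: -576  -840  -1152  -1512
Δ³: -264  -312  -360
Δ⁴: -48  -48
Constant fourth difference = -48.
Extend backward: -264 + 48 = -216;  -576 + 216 = -360;  -597 + 360 = -237;  -224 + 237 = 13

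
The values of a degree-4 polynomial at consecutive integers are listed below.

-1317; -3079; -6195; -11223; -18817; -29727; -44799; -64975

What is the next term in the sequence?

-91293

D1: -1762, -3116, -5028, -7594, -10910, -15072, -20176
D2: -1354, -1912, -2566, -3316, -4162, -5104
D3: -558, -654, -750, -846, -942
D4: -96, -96, -96, -96
Fourth differences constant at -96.
-942 − 96 = -1038;  -5104 − 1038 = -6142;  -20176 − 6142 = -26318;  -64975 − 26318 = -91293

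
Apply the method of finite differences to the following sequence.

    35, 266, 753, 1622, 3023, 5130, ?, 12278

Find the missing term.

8141

Using the first 6 terms:
231  487  869  1401  2107
256  382  532  706
126  150  174
24  24
Constant fourth difference = 24.
Extend forward: 174 + 24 = 198;  706 + 198 = 904;  2107 + 904 = 3011;  5130 + 3011 = 8141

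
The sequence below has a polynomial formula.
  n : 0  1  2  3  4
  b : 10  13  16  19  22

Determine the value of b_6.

28

D1: 3, 3, 3, 3
Constant first difference = 3, so extend:
22 + 3 = 25
25 + 3 = 28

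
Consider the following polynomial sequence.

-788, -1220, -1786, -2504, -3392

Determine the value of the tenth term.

-11012

D1: -432 , -566 , -718 , -888
D2: -134 , -152 , -170
D3: -18 , -18
Third differences constant at -18.
-170 − 18 = -188;  -888 − 188 = -1076;  -3392 − 1076 = -4468
-188 − 18 = -206;  -1076 − 206 = -1282;  -4468 − 1282 = -5750
-206 − 18 = -224;  -1282 − 224 = -1506;  -5750 − 1506 = -7256
-224 − 18 = -242;  -1506 − 242 = -1748;  -7256 − 1748 = -9004
-242 − 18 = -260;  -1748 − 260 = -2008;  -9004 − 2008 = -11012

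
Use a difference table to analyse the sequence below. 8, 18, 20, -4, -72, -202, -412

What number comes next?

10  2  -24  -68  -130  -210
-8  -26  -44  -62  -80
-18  -18  -18  -18
Third differences constant at -18.
-80 − 18 = -98;  -210 − 98 = -308;  -412 − 308 = -720

-720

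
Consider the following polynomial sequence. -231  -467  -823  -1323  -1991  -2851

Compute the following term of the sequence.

Δ: -236, -356, -500, -668, -860
Δ²: -120, -144, -168, -192
Δ³: -24, -24, -24
Constant third difference = -24, so extend:
-192 − 24 = -216;  -860 − 216 = -1076;  -2851 − 1076 = -3927

-3927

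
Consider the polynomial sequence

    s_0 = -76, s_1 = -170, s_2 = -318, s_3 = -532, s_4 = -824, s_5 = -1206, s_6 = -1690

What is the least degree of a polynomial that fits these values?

-94, -148, -214, -292, -382, -484
-54, -66, -78, -90, -102
-12, -12, -12, -12
The third differences are constant, so the polynomial has degree 3.

3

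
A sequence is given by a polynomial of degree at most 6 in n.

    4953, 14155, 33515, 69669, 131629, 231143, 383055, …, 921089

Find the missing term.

605665

Using the first 7 terms:
9202  19360  36154  61960  99514  151912
10158  16794  25806  37554  52398
6636  9012  11748  14844
2376  2736  3096
360  360
Constant fifth difference = 360.
Extend forward: 3096 + 360 = 3456;  14844 + 3456 = 18300;  52398 + 18300 = 70698;  151912 + 70698 = 222610;  383055 + 222610 = 605665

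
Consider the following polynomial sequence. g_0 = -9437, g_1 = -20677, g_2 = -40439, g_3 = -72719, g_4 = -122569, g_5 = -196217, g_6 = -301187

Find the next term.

-446419

Δ: -11240 , -19762 , -32280 , -49850 , -73648 , -104970
Δ²: -8522 , -12518 , -17570 , -23798 , -31322
Δ³: -3996 , -5052 , -6228 , -7524
Δ⁴: -1056 , -1176 , -1296
Δ⁵: -120 , -120
Constant fifth difference = -120, so extend:
-1296 − 120 = -1416;  -7524 − 1416 = -8940;  -31322 − 8940 = -40262;  -104970 − 40262 = -145232;  -301187 − 145232 = -446419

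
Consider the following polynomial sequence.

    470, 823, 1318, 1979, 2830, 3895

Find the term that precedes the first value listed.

235

First differences: 353  495  661  851  1065
Second differences: 142  166  190  214
Third differences: 24  24  24
The third differences are constant at 24.
Work back: 142 − 24 = 118;  353 − 118 = 235;  470 − 235 = 235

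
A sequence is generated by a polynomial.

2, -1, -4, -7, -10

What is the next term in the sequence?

-3, -3, -3, -3
Constant first difference = -3, so extend:
-10 − 3 = -13

-13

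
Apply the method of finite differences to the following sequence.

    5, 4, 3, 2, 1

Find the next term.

Δ: -1, -1, -1, -1
The first differences are constant (-1).
1 − 1 = 0

0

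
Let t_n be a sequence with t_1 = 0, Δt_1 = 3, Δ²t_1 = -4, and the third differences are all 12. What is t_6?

Build the table forward from the leading diagonal:
D3: 12, 12, 12, 12, 12, 12
D2: -4, 8, 20, 32, 44, 56
D1: 3, -1, 7, 27, 59, 103
t: 0, 3, 2, 9, 36, 95

95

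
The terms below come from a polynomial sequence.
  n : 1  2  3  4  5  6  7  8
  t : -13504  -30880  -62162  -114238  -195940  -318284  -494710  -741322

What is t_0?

-4850

Δ: -17376, -31282, -52076, -81702, -122344, -176426, -246612
Δ²: -13906, -20794, -29626, -40642, -54082, -70186
Δ³: -6888, -8832, -11016, -13440, -16104
Δ⁴: -1944, -2184, -2424, -2664
Δ⁵: -240, -240, -240
The fifth differences are constant at -240.
Work back: -1944 + 240 = -1704;  -6888 + 1704 = -5184;  -13906 + 5184 = -8722;  -17376 + 8722 = -8654;  -13504 + 8654 = -4850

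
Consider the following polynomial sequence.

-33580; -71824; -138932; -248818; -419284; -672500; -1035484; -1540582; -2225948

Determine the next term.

-3136024

-38244 , -67108 , -109886 , -170466 , -253216 , -362984 , -505098 , -685366
-28864 , -42778 , -60580 , -82750 , -109768 , -142114 , -180268
-13914 , -17802 , -22170 , -27018 , -32346 , -38154
-3888 , -4368 , -4848 , -5328 , -5808
-480 , -480 , -480 , -480
The fifth differences are constant (-480).
-5808 − 480 = -6288;  -38154 − 6288 = -44442;  -180268 − 44442 = -224710;  -685366 − 224710 = -910076;  -2225948 − 910076 = -3136024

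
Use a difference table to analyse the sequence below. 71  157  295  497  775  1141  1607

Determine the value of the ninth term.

2887

Δ: 86, 138, 202, 278, 366, 466
Δ²: 52, 64, 76, 88, 100
Δ³: 12, 12, 12, 12
The third differences are constant (12).
100 + 12 = 112;  466 + 112 = 578;  1607 + 578 = 2185
112 + 12 = 124;  578 + 124 = 702;  2185 + 702 = 2887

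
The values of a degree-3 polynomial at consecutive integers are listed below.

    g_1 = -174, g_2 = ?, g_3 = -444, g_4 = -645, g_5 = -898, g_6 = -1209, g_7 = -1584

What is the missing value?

Using the last 5 terms:
First differences: -201  -253  -311  -375
Second differences: -52  -58  -64
Third differences: -6  -6
Constant third difference = -6.
Extend backward: -52 + 6 = -46;  -201 + 46 = -155;  -444 + 155 = -289

-289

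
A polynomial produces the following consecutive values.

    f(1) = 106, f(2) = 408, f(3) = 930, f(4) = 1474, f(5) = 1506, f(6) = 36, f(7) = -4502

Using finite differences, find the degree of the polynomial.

302, 522, 544, 32, -1470, -4538
220, 22, -512, -1502, -3068
-198, -534, -990, -1566
-336, -456, -576
-120, -120
The fifth differences are constant, so the polynomial has degree 5.

5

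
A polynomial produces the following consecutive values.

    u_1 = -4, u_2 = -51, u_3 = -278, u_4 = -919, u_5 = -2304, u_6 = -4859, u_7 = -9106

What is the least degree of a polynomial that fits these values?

4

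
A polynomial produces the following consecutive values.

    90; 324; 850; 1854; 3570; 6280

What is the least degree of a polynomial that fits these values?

4

234, 526, 1004, 1716, 2710
292, 478, 712, 994
186, 234, 282
48, 48
The fourth differences are constant, so the polynomial has degree 4.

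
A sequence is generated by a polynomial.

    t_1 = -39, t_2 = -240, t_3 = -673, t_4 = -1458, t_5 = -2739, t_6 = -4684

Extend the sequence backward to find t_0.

26

First differences: -201  -433  -785  -1281  -1945
Second differences: -232  -352  -496  -664
Third differences: -120  -144  -168
Fourth differences: -24  -24
The fourth differences are constant at -24.
Work back: -120 + 24 = -96;  -232 + 96 = -136;  -201 + 136 = -65;  -39 + 65 = 26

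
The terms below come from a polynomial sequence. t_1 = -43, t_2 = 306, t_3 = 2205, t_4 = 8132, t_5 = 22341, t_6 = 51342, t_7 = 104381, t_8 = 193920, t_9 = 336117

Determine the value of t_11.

Δ: 349, 1899, 5927, 14209, 29001, 53039, 89539, 142197
Δ²: 1550, 4028, 8282, 14792, 24038, 36500, 52658
Δ³: 2478, 4254, 6510, 9246, 12462, 16158
Δ⁴: 1776, 2256, 2736, 3216, 3696
Δ⁵: 480, 480, 480, 480
Fifth differences constant at 480.
3696 + 480 = 4176;  16158 + 4176 = 20334;  52658 + 20334 = 72992;  142197 + 72992 = 215189;  336117 + 215189 = 551306
4176 + 480 = 4656;  20334 + 4656 = 24990;  72992 + 24990 = 97982;  215189 + 97982 = 313171;  551306 + 313171 = 864477

864477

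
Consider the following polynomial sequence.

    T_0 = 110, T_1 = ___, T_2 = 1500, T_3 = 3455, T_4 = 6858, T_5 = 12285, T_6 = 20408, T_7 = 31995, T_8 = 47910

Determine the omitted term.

513

Using the last 7 terms:
1955  3403  5427  8123  11587  15915
1448  2024  2696  3464  4328
576  672  768  864
96  96  96
Constant fourth difference = 96.
Extend backward: 576 − 96 = 480;  1448 − 480 = 968;  1955 − 968 = 987;  1500 − 987 = 513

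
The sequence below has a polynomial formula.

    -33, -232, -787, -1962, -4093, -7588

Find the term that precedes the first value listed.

-199, -555, -1175, -2131, -3495
-356, -620, -956, -1364
-264, -336, -408
-72, -72
The fourth differences are constant at -72.
Work back: -264 + 72 = -192;  -356 + 192 = -164;  -199 + 164 = -35;  -33 + 35 = 2

2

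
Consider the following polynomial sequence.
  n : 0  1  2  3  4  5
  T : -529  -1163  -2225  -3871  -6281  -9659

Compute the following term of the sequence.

-634, -1062, -1646, -2410, -3378
-428, -584, -764, -968
-156, -180, -204
-24, -24
The fourth differences are constant (-24).
-204 − 24 = -228;  -968 − 228 = -1196;  -3378 − 1196 = -4574;  -9659 − 4574 = -14233

-14233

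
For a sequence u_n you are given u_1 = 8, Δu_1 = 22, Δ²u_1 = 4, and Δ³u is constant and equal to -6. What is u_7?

Build the table forward from the leading diagonal:
D3: -6, -6, -6, -6, -6, -6, -6
D2: 4, -2, -8, -14, -20, -26, -32
D1: 22, 26, 24, 16, 2, -18, -44
u: 8, 30, 56, 80, 96, 98, 80

80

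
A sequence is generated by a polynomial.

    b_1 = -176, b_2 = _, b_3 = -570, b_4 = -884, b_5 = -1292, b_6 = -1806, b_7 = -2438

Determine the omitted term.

Using the last 5 terms:
D1: -314  -408  -514  -632
D2: -94  -106  -118
D3: -12  -12
Constant third difference = -12.
Extend backward: -94 + 12 = -82;  -314 + 82 = -232;  -570 + 232 = -338

-338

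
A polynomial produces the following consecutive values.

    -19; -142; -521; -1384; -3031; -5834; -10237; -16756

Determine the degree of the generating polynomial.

Δ: -123, -379, -863, -1647, -2803, -4403, -6519
Δ²: -256, -484, -784, -1156, -1600, -2116
Δ³: -228, -300, -372, -444, -516
Δ⁴: -72, -72, -72, -72
The fourth differences are constant, so the polynomial has degree 4.

4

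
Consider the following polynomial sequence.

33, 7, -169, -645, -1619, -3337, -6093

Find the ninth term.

-16135

Δ: -26 , -176 , -476 , -974 , -1718 , -2756
Δ²: -150 , -300 , -498 , -744 , -1038
Δ³: -150 , -198 , -246 , -294
Δ⁴: -48 , -48 , -48
Fourth differences constant at -48.
-294 − 48 = -342;  -1038 − 342 = -1380;  -2756 − 1380 = -4136;  -6093 − 4136 = -10229
-342 − 48 = -390;  -1380 − 390 = -1770;  -4136 − 1770 = -5906;  -10229 − 5906 = -16135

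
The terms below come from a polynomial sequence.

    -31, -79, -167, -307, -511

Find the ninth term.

-48, -88, -140, -204
-40, -52, -64
-12, -12
Constant third difference = -12, so extend:
-64 − 12 = -76;  -204 − 76 = -280;  -511 − 280 = -791
-76 − 12 = -88;  -280 − 88 = -368;  -791 − 368 = -1159
-88 − 12 = -100;  -368 − 100 = -468;  -1159 − 468 = -1627
-100 − 12 = -112;  -468 − 112 = -580;  -1627 − 580 = -2207

-2207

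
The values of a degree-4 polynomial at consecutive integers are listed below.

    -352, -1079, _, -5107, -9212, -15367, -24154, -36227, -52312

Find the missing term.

-2542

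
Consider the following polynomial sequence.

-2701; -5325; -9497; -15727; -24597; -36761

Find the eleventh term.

D1: -2624 , -4172 , -6230 , -8870 , -12164
D2: -1548 , -2058 , -2640 , -3294
D3: -510 , -582 , -654
D4: -72 , -72
The fourth differences are constant (-72).
-654 − 72 = -726;  -3294 − 726 = -4020;  -12164 − 4020 = -16184;  -36761 − 16184 = -52945
-726 − 72 = -798;  -4020 − 798 = -4818;  -16184 − 4818 = -21002;  -52945 − 21002 = -73947
-798 − 72 = -870;  -4818 − 870 = -5688;  -21002 − 5688 = -26690;  -73947 − 26690 = -100637
-870 − 72 = -942;  -5688 − 942 = -6630;  -26690 − 6630 = -33320;  -100637 − 33320 = -133957
-942 − 72 = -1014;  -6630 − 1014 = -7644;  -33320 − 7644 = -40964;  -133957 − 40964 = -174921

-174921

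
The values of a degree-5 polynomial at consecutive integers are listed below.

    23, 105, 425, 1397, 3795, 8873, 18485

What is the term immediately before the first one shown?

5

Δ: 82, 320, 972, 2398, 5078, 9612
Δ²: 238, 652, 1426, 2680, 4534
Δ³: 414, 774, 1254, 1854
Δ⁴: 360, 480, 600
Δ⁵: 120, 120
The fifth differences are constant at 120.
Work back: 360 − 120 = 240;  414 − 240 = 174;  238 − 174 = 64;  82 − 64 = 18;  23 − 18 = 5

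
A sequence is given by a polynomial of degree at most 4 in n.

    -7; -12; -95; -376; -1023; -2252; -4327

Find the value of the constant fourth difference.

-48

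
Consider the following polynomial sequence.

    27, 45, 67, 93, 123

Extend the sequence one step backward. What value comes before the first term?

18, 22, 26, 30
4, 4, 4
The second differences are constant at 4.
Work back: 18 − 4 = 14;  27 − 14 = 13

13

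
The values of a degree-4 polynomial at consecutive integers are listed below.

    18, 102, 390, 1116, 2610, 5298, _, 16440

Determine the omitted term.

Using the first 6 terms:
First differences: 84, 288, 726, 1494, 2688
Second differences: 204, 438, 768, 1194
Third differences: 234, 330, 426
Fourth differences: 96, 96
Constant fourth difference = 96.
Extend forward: 426 + 96 = 522;  1194 + 522 = 1716;  2688 + 1716 = 4404;  5298 + 4404 = 9702

9702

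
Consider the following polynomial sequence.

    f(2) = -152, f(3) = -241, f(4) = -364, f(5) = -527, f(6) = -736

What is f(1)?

Δ: -89  -123  -163  -209
Δ²: -34  -40  -46
Δ³: -6  -6
The third differences are constant at -6.
Work back: -34 + 6 = -28;  -89 + 28 = -61;  -152 + 61 = -91

-91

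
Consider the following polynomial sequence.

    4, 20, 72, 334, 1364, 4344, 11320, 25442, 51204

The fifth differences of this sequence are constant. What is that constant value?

240

D1: 16, 52, 262, 1030, 2980, 6976, 14122, 25762
D2: 36, 210, 768, 1950, 3996, 7146, 11640
D3: 174, 558, 1182, 2046, 3150, 4494
D4: 384, 624, 864, 1104, 1344
D5: 240, 240, 240, 240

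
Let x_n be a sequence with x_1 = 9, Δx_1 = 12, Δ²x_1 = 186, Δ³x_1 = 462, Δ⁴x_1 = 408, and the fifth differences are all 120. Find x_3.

Build the table forward from the leading diagonal:
Δ⁵: 120, 120, 120
Δ⁴: 408, 528, 648
Δ³: 462, 870, 1398
Δ²: 186, 648, 1518
Δ: 12, 198, 846
x: 9, 21, 219

219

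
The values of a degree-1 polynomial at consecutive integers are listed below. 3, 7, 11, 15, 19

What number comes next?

23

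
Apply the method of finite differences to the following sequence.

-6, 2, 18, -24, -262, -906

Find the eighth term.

8, 16, -42, -238, -644
8, -58, -196, -406
-66, -138, -210
-72, -72
Fourth differences constant at -72.
-210 − 72 = -282;  -406 − 282 = -688;  -644 − 688 = -1332;  -906 − 1332 = -2238
-282 − 72 = -354;  -688 − 354 = -1042;  -1332 − 1042 = -2374;  -2238 − 2374 = -4612

-4612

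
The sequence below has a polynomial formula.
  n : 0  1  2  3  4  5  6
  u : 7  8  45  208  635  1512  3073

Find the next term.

5600

Δ: 1, 37, 163, 427, 877, 1561
Δ²: 36, 126, 264, 450, 684
Δ³: 90, 138, 186, 234
Δ⁴: 48, 48, 48
The fourth differences are constant (48).
234 + 48 = 282;  684 + 282 = 966;  1561 + 966 = 2527;  3073 + 2527 = 5600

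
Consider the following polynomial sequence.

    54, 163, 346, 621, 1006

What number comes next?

1519

First differences: 109  183  275  385
Second differences: 74  92  110
Third differences: 18  18
The third differences are constant (18).
110 + 18 = 128;  385 + 128 = 513;  1006 + 513 = 1519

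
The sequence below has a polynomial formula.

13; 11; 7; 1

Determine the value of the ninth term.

First differences: -2, -4, -6
Second differences: -2, -2
Second differences constant at -2.
-6 − 2 = -8;  1 − 8 = -7
-8 − 2 = -10;  -7 − 10 = -17
-10 − 2 = -12;  -17 − 12 = -29
-12 − 2 = -14;  -29 − 14 = -43
-14 − 2 = -16;  -43 − 16 = -59

-59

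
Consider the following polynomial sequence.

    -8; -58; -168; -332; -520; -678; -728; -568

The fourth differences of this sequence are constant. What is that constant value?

D1: -50, -110, -164, -188, -158, -50, 160
D2: -60, -54, -24, 30, 108, 210
D3: 6, 30, 54, 78, 102
D4: 24, 24, 24, 24

24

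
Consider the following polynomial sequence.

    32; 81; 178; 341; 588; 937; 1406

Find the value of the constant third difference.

18

Δ: 49, 97, 163, 247, 349, 469
Δ²: 48, 66, 84, 102, 120
Δ³: 18, 18, 18, 18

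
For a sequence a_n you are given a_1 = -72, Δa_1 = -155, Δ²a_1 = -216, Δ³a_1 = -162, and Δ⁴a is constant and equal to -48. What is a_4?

-1347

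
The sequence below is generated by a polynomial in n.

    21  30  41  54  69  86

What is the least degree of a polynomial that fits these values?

First differences: 9, 11, 13, 15, 17
Second differences: 2, 2, 2, 2
The second differences are constant, so the polynomial has degree 2.

2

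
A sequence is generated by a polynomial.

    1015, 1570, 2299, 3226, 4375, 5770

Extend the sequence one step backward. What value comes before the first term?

610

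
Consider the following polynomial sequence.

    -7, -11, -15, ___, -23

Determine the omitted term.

Using the first 3 terms:
D1: -4  -4
Constant first difference = -4.
Extend forward: -15 − 4 = -19

-19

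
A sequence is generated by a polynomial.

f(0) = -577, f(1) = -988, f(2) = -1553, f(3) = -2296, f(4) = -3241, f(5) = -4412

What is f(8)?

First differences: -411, -565, -743, -945, -1171
Second differences: -154, -178, -202, -226
Third differences: -24, -24, -24
Third differences constant at -24.
-226 − 24 = -250;  -1171 − 250 = -1421;  -4412 − 1421 = -5833
-250 − 24 = -274;  -1421 − 274 = -1695;  -5833 − 1695 = -7528
-274 − 24 = -298;  -1695 − 298 = -1993;  -7528 − 1993 = -9521

-9521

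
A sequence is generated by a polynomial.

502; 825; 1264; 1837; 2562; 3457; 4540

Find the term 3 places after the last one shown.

9097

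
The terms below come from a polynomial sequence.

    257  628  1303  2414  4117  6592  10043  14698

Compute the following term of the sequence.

D1: 371, 675, 1111, 1703, 2475, 3451, 4655
D2: 304, 436, 592, 772, 976, 1204
D3: 132, 156, 180, 204, 228
D4: 24, 24, 24, 24
Fourth differences constant at 24.
228 + 24 = 252;  1204 + 252 = 1456;  4655 + 1456 = 6111;  14698 + 6111 = 20809

20809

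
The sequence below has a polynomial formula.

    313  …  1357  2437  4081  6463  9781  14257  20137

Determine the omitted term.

691

Using the last 7 terms:
D1: 1080  1644  2382  3318  4476  5880
D2: 564  738  936  1158  1404
D3: 174  198  222  246
D4: 24  24  24
Constant fourth difference = 24.
Extend backward: 174 − 24 = 150;  564 − 150 = 414;  1080 − 414 = 666;  1357 − 666 = 691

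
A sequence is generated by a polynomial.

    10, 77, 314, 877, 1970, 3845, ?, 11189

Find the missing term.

Using the first 6 terms:
67  237  563  1093  1875
170  326  530  782
156  204  252
48  48
Constant fourth difference = 48.
Extend forward: 252 + 48 = 300;  782 + 300 = 1082;  1875 + 1082 = 2957;  3845 + 2957 = 6802

6802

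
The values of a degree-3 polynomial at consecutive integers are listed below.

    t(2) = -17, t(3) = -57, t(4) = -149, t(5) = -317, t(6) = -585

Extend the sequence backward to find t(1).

-40  -92  -168  -268
-52  -76  -100
-24  -24
The third differences are constant at -24.
Work back: -52 + 24 = -28;  -40 + 28 = -12;  -17 + 12 = -5

-5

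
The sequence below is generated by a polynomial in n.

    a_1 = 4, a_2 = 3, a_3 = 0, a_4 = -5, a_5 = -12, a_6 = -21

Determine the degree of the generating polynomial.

2

-1, -3, -5, -7, -9
-2, -2, -2, -2
The second differences are constant, so the polynomial has degree 2.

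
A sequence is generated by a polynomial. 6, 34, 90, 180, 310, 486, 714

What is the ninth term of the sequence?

Δ: 28, 56, 90, 130, 176, 228
Δ²: 28, 34, 40, 46, 52
Δ³: 6, 6, 6, 6
The third differences are constant (6).
52 + 6 = 58;  228 + 58 = 286;  714 + 286 = 1000
58 + 6 = 64;  286 + 64 = 350;  1000 + 350 = 1350

1350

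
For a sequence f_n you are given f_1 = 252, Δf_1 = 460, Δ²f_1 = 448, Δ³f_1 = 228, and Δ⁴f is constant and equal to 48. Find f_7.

15012

Build the table forward from the leading diagonal:
D4: 48  48  48  48  48  48  48
D3: 228  276  324  372  420  468  516
D2: 448  676  952  1276  1648  2068  2536
D1: 460  908  1584  2536  3812  5460  7528
f: 252  712  1620  3204  5740  9552  15012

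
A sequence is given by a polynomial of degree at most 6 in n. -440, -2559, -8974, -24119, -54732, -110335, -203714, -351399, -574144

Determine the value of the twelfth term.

-1973719

First differences: -2119, -6415, -15145, -30613, -55603, -93379, -147685, -222745
Second differences: -4296, -8730, -15468, -24990, -37776, -54306, -75060
Third differences: -4434, -6738, -9522, -12786, -16530, -20754
Fourth differences: -2304, -2784, -3264, -3744, -4224
Fifth differences: -480, -480, -480, -480
Fifth differences constant at -480.
-4224 − 480 = -4704;  -20754 − 4704 = -25458;  -75060 − 25458 = -100518;  -222745 − 100518 = -323263;  -574144 − 323263 = -897407
-4704 − 480 = -5184;  -25458 − 5184 = -30642;  -100518 − 30642 = -131160;  -323263 − 131160 = -454423;  -897407 − 454423 = -1351830
-5184 − 480 = -5664;  -30642 − 5664 = -36306;  -131160 − 36306 = -167466;  -454423 − 167466 = -621889;  -1351830 − 621889 = -1973719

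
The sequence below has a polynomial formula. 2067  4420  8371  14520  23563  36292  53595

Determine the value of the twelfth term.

246520

First differences: 2353  3951  6149  9043  12729  17303
Second differences: 1598  2198  2894  3686  4574
Third differences: 600  696  792  888
Fourth differences: 96  96  96
Constant fourth difference = 96, so extend:
888 + 96 = 984;  4574 + 984 = 5558;  17303 + 5558 = 22861;  53595 + 22861 = 76456
984 + 96 = 1080;  5558 + 1080 = 6638;  22861 + 6638 = 29499;  76456 + 29499 = 105955
1080 + 96 = 1176;  6638 + 1176 = 7814;  29499 + 7814 = 37313;  105955 + 37313 = 143268
1176 + 96 = 1272;  7814 + 1272 = 9086;  37313 + 9086 = 46399;  143268 + 46399 = 189667
1272 + 96 = 1368;  9086 + 1368 = 10454;  46399 + 10454 = 56853;  189667 + 56853 = 246520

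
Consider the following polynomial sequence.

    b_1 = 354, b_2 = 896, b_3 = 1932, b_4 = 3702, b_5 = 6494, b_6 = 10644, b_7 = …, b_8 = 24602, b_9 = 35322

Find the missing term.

16536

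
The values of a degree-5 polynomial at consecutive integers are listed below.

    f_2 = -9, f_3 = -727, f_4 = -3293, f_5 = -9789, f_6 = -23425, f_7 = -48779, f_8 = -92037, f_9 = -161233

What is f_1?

D1: -718, -2566, -6496, -13636, -25354, -43258, -69196
D2: -1848, -3930, -7140, -11718, -17904, -25938
D3: -2082, -3210, -4578, -6186, -8034
D4: -1128, -1368, -1608, -1848
D5: -240, -240, -240
The fifth differences are constant at -240.
Work back: -1128 + 240 = -888;  -2082 + 888 = -1194;  -1848 + 1194 = -654;  -718 + 654 = -64;  -9 + 64 = 55

55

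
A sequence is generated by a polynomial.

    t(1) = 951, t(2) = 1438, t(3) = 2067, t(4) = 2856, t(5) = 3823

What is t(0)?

D1: 487  629  789  967
D2: 142  160  178
D3: 18  18
The third differences are constant at 18.
Work back: 142 − 18 = 124;  487 − 124 = 363;  951 − 363 = 588

588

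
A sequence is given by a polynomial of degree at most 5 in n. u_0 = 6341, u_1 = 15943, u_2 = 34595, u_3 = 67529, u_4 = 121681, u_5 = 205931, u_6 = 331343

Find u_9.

1102991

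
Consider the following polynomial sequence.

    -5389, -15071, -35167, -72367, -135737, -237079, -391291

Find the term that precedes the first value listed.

D1: -9682  -20096  -37200  -63370  -101342  -154212
D2: -10414  -17104  -26170  -37972  -52870
D3: -6690  -9066  -11802  -14898
D4: -2376  -2736  -3096
D5: -360  -360
The fifth differences are constant at -360.
Work back: -2376 + 360 = -2016;  -6690 + 2016 = -4674;  -10414 + 4674 = -5740;  -9682 + 5740 = -3942;  -5389 + 3942 = -1447

-1447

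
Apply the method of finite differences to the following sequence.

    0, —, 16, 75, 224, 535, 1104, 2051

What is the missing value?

Using the last 6 terms:
D1: 59  149  311  569  947
D2: 90  162  258  378
D3: 72  96  120
D4: 24  24
Constant fourth difference = 24.
Extend backward: 72 − 24 = 48;  90 − 48 = 42;  59 − 42 = 17;  16 − 17 = -1

-1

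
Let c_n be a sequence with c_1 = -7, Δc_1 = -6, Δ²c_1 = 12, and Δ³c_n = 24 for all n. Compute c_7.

Build the table forward from the leading diagonal:
Δ³: 24, 24, 24, 24, 24, 24, 24
Δ²: 12, 36, 60, 84, 108, 132, 156
Δ: -6, 6, 42, 102, 186, 294, 426
c: -7, -13, -7, 35, 137, 323, 617

617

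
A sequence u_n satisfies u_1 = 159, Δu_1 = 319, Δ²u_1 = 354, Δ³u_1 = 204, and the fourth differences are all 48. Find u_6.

Build the table forward from the leading diagonal:
Fourth differences: 48, 48, 48, 48, 48, 48
Third differences: 204, 252, 300, 348, 396, 444
Second differences: 354, 558, 810, 1110, 1458, 1854
First differences: 319, 673, 1231, 2041, 3151, 4609
u: 159, 478, 1151, 2382, 4423, 7574

7574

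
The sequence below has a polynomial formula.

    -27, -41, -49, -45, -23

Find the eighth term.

D1: -14  -8  4  22
D2: 6  12  18
D3: 6  6
Third differences constant at 6.
18 + 6 = 24;  22 + 24 = 46;  -23 + 46 = 23
24 + 6 = 30;  46 + 30 = 76;  23 + 76 = 99
30 + 6 = 36;  76 + 36 = 112;  99 + 112 = 211

211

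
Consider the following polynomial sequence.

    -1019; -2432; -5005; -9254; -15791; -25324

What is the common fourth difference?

Δ: -1413, -2573, -4249, -6537, -9533
Δ²: -1160, -1676, -2288, -2996
Δ³: -516, -612, -708
Δ⁴: -96, -96

-96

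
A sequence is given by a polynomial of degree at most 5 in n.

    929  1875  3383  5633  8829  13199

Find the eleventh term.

62319

D1: 946, 1508, 2250, 3196, 4370
D2: 562, 742, 946, 1174
D3: 180, 204, 228
D4: 24, 24
The fourth differences are constant (24).
228 + 24 = 252;  1174 + 252 = 1426;  4370 + 1426 = 5796;  13199 + 5796 = 18995
252 + 24 = 276;  1426 + 276 = 1702;  5796 + 1702 = 7498;  18995 + 7498 = 26493
276 + 24 = 300;  1702 + 300 = 2002;  7498 + 2002 = 9500;  26493 + 9500 = 35993
300 + 24 = 324;  2002 + 324 = 2326;  9500 + 2326 = 11826;  35993 + 11826 = 47819
324 + 24 = 348;  2326 + 348 = 2674;  11826 + 2674 = 14500;  47819 + 14500 = 62319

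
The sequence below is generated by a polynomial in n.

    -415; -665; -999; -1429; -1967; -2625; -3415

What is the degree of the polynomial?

3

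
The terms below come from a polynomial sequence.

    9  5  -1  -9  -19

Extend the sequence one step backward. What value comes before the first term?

11

First differences: -4, -6, -8, -10
Second differences: -2, -2, -2
The second differences are constant at -2.
Work back: -4 + 2 = -2;  9 + 2 = 11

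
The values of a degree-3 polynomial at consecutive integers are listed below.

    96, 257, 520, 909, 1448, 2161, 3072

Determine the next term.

161  263  389  539  713  911
102  126  150  174  198
24  24  24  24
The third differences are constant (24).
198 + 24 = 222;  911 + 222 = 1133;  3072 + 1133 = 4205

4205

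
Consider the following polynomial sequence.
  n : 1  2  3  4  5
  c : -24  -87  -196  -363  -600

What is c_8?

-1851

First differences: -63  -109  -167  -237
Second differences: -46  -58  -70
Third differences: -12  -12
Third differences constant at -12.
-70 − 12 = -82;  -237 − 82 = -319;  -600 − 319 = -919
-82 − 12 = -94;  -319 − 94 = -413;  -919 − 413 = -1332
-94 − 12 = -106;  -413 − 106 = -519;  -1332 − 519 = -1851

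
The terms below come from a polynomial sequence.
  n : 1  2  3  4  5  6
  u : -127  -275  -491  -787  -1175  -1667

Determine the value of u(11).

-6107

D1: -148, -216, -296, -388, -492
D2: -68, -80, -92, -104
D3: -12, -12, -12
Third differences constant at -12.
-104 − 12 = -116;  -492 − 116 = -608;  -1667 − 608 = -2275
-116 − 12 = -128;  -608 − 128 = -736;  -2275 − 736 = -3011
-128 − 12 = -140;  -736 − 140 = -876;  -3011 − 876 = -3887
-140 − 12 = -152;  -876 − 152 = -1028;  -3887 − 1028 = -4915
-152 − 12 = -164;  -1028 − 164 = -1192;  -4915 − 1192 = -6107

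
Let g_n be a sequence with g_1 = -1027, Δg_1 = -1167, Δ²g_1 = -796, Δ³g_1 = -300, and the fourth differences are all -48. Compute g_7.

-26689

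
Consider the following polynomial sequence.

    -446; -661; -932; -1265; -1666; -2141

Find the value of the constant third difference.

First differences: -215, -271, -333, -401, -475
Second differences: -56, -62, -68, -74
Third differences: -6, -6, -6

-6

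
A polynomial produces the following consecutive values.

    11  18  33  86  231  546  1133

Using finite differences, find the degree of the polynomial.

4

First differences: 7, 15, 53, 145, 315, 587
Second differences: 8, 38, 92, 170, 272
Third differences: 30, 54, 78, 102
Fourth differences: 24, 24, 24
The fourth differences are constant, so the polynomial has degree 4.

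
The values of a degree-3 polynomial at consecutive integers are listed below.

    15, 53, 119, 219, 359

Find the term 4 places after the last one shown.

1439

D1: 38  66  100  140
D2: 28  34  40
D3: 6  6
The third differences are constant (6).
40 + 6 = 46;  140 + 46 = 186;  359 + 186 = 545
46 + 6 = 52;  186 + 52 = 238;  545 + 238 = 783
52 + 6 = 58;  238 + 58 = 296;  783 + 296 = 1079
58 + 6 = 64;  296 + 64 = 360;  1079 + 360 = 1439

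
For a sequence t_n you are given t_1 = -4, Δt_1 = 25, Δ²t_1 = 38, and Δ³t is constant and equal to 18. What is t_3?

84

Build the table forward from the leading diagonal:
Δ³: 18, 18, 18
Δ²: 38, 56, 74
Δ: 25, 63, 119
t: -4, 21, 84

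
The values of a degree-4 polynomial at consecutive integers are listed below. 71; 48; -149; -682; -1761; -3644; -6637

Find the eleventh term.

D1: -23  -197  -533  -1079  -1883  -2993
D2: -174  -336  -546  -804  -1110
D3: -162  -210  -258  -306
D4: -48  -48  -48
The fourth differences are constant (-48).
-306 − 48 = -354;  -1110 − 354 = -1464;  -2993 − 1464 = -4457;  -6637 − 4457 = -11094
-354 − 48 = -402;  -1464 − 402 = -1866;  -4457 − 1866 = -6323;  -11094 − 6323 = -17417
-402 − 48 = -450;  -1866 − 450 = -2316;  -6323 − 2316 = -8639;  -17417 − 8639 = -26056
-450 − 48 = -498;  -2316 − 498 = -2814;  -8639 − 2814 = -11453;  -26056 − 11453 = -37509

-37509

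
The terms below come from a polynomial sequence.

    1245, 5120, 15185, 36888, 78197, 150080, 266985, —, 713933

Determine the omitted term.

447320

Using the first 7 terms:
First differences: 3875  10065  21703  41309  71883  116905
Second differences: 6190  11638  19606  30574  45022
Third differences: 5448  7968  10968  14448
Fourth differences: 2520  3000  3480
Fifth differences: 480  480
Constant fifth difference = 480.
Extend forward: 3480 + 480 = 3960;  14448 + 3960 = 18408;  45022 + 18408 = 63430;  116905 + 63430 = 180335;  266985 + 180335 = 447320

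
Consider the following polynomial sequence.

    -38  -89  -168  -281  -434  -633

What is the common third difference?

-6

First differences: -51, -79, -113, -153, -199
Second differences: -28, -34, -40, -46
Third differences: -6, -6, -6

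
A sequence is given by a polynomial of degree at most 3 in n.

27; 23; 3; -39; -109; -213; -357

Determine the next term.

-547

-4, -20, -42, -70, -104, -144
-16, -22, -28, -34, -40
-6, -6, -6, -6
Constant third difference = -6, so extend:
-40 − 6 = -46;  -144 − 46 = -190;  -357 − 190 = -547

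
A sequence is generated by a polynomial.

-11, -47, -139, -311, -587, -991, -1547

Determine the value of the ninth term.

First differences: -36, -92, -172, -276, -404, -556
Second differences: -56, -80, -104, -128, -152
Third differences: -24, -24, -24, -24
Third differences constant at -24.
-152 − 24 = -176;  -556 − 176 = -732;  -1547 − 732 = -2279
-176 − 24 = -200;  -732 − 200 = -932;  -2279 − 932 = -3211

-3211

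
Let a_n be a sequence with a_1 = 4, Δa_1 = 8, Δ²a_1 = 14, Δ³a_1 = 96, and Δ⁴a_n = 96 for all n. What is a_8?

Build the table forward from the leading diagonal:
Δ⁴: 96, 96, 96, 96, 96, 96, 96, 96
Δ³: 96, 192, 288, 384, 480, 576, 672, 768
Δ²: 14, 110, 302, 590, 974, 1454, 2030, 2702
Δ: 8, 22, 132, 434, 1024, 1998, 3452, 5482
a: 4, 12, 34, 166, 600, 1624, 3622, 7074

7074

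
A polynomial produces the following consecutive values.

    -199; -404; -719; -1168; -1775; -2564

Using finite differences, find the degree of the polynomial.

First differences: -205, -315, -449, -607, -789
Second differences: -110, -134, -158, -182
Third differences: -24, -24, -24
The third differences are constant, so the polynomial has degree 3.

3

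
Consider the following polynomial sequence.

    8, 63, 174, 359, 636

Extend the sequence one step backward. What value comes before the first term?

Δ: 55, 111, 185, 277
Δ²: 56, 74, 92
Δ³: 18, 18
The third differences are constant at 18.
Work back: 56 − 18 = 38;  55 − 38 = 17;  8 − 17 = -9

-9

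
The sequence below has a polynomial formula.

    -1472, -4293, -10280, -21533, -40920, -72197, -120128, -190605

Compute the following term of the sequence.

-290768

D1: -2821, -5987, -11253, -19387, -31277, -47931, -70477
D2: -3166, -5266, -8134, -11890, -16654, -22546
D3: -2100, -2868, -3756, -4764, -5892
D4: -768, -888, -1008, -1128
D5: -120, -120, -120
Constant fifth difference = -120, so extend:
-1128 − 120 = -1248;  -5892 − 1248 = -7140;  -22546 − 7140 = -29686;  -70477 − 29686 = -100163;  -190605 − 100163 = -290768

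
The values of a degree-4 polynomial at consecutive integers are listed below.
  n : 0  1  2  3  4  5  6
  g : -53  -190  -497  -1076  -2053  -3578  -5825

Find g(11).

First differences: -137, -307, -579, -977, -1525, -2247
Second differences: -170, -272, -398, -548, -722
Third differences: -102, -126, -150, -174
Fourth differences: -24, -24, -24
The fourth differences are constant (-24).
-174 − 24 = -198;  -722 − 198 = -920;  -2247 − 920 = -3167;  -5825 − 3167 = -8992
-198 − 24 = -222;  -920 − 222 = -1142;  -3167 − 1142 = -4309;  -8992 − 4309 = -13301
-222 − 24 = -246;  -1142 − 246 = -1388;  -4309 − 1388 = -5697;  -13301 − 5697 = -18998
-246 − 24 = -270;  -1388 − 270 = -1658;  -5697 − 1658 = -7355;  -18998 − 7355 = -26353
-270 − 24 = -294;  -1658 − 294 = -1952;  -7355 − 1952 = -9307;  -26353 − 9307 = -35660

-35660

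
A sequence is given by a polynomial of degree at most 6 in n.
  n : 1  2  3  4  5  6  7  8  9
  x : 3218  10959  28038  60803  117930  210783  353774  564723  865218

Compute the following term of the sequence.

Δ: 7741  17079  32765  57127  92853  142991  210949  300495
Δ²: 9338  15686  24362  35726  50138  67958  89546
Δ³: 6348  8676  11364  14412  17820  21588
Δ⁴: 2328  2688  3048  3408  3768
Δ⁵: 360  360  360  360
The fifth differences are constant (360).
3768 + 360 = 4128;  21588 + 4128 = 25716;  89546 + 25716 = 115262;  300495 + 115262 = 415757;  865218 + 415757 = 1280975

1280975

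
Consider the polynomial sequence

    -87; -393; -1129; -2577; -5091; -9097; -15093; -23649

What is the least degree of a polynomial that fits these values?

4

Δ: -306, -736, -1448, -2514, -4006, -5996, -8556
Δ²: -430, -712, -1066, -1492, -1990, -2560
Δ³: -282, -354, -426, -498, -570
Δ⁴: -72, -72, -72, -72
The fourth differences are constant, so the polynomial has degree 4.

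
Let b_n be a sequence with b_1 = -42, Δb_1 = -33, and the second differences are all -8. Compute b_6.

-287

Build the table forward from the leading diagonal:
Second differences: -8  -8  -8  -8  -8  -8
First differences: -33  -41  -49  -57  -65  -73
b: -42  -75  -116  -165  -222  -287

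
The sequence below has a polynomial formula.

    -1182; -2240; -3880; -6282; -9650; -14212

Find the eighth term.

-1058  -1640  -2402  -3368  -4562
-582  -762  -966  -1194
-180  -204  -228
-24  -24
The fourth differences are constant (-24).
-228 − 24 = -252;  -1194 − 252 = -1446;  -4562 − 1446 = -6008;  -14212 − 6008 = -20220
-252 − 24 = -276;  -1446 − 276 = -1722;  -6008 − 1722 = -7730;  -20220 − 7730 = -27950

-27950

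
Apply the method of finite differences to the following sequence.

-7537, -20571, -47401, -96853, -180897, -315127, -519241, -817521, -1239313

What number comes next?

-13034  -26830  -49452  -84044  -134230  -204114  -298280  -421792
-13796  -22622  -34592  -50186  -69884  -94166  -123512
-8826  -11970  -15594  -19698  -24282  -29346
-3144  -3624  -4104  -4584  -5064
-480  -480  -480  -480
Fifth differences constant at -480.
-5064 − 480 = -5544;  -29346 − 5544 = -34890;  -123512 − 34890 = -158402;  -421792 − 158402 = -580194;  -1239313 − 580194 = -1819507

-1819507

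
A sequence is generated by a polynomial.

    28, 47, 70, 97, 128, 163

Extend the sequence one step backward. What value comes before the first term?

13

First differences: 19, 23, 27, 31, 35
Second differences: 4, 4, 4, 4
The second differences are constant at 4.
Work back: 19 − 4 = 15;  28 − 15 = 13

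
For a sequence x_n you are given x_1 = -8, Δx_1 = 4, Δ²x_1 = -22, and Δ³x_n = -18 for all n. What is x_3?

Build the table forward from the leading diagonal:
Δ³: -18, -18, -18
Δ²: -22, -40, -58
Δ: 4, -18, -58
x: -8, -4, -22

-22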